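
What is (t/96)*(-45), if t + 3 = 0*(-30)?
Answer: 45/32 ≈ 1.4063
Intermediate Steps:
t = -3 (t = -3 + 0*(-30) = -3 + 0 = -3)
(t/96)*(-45) = (-3/96)*(-45) = ((1/96)*(-3))*(-45) = -1/32*(-45) = 45/32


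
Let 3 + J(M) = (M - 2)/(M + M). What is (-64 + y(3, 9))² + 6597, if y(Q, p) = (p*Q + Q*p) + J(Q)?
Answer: 243421/36 ≈ 6761.7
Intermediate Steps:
J(M) = -3 + (-2 + M)/(2*M) (J(M) = -3 + (M - 2)/(M + M) = -3 + (-2 + M)/((2*M)) = -3 + (-2 + M)*(1/(2*M)) = -3 + (-2 + M)/(2*M))
y(Q, p) = -5/2 - 1/Q + 2*Q*p (y(Q, p) = (p*Q + Q*p) + (-5/2 - 1/Q) = (Q*p + Q*p) + (-5/2 - 1/Q) = 2*Q*p + (-5/2 - 1/Q) = -5/2 - 1/Q + 2*Q*p)
(-64 + y(3, 9))² + 6597 = (-64 + (-5/2 - 1/3 + 2*3*9))² + 6597 = (-64 + (-5/2 - 1*⅓ + 54))² + 6597 = (-64 + (-5/2 - ⅓ + 54))² + 6597 = (-64 + 307/6)² + 6597 = (-77/6)² + 6597 = 5929/36 + 6597 = 243421/36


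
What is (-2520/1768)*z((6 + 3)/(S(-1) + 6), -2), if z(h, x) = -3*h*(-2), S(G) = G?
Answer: -3402/221 ≈ -15.394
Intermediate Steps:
z(h, x) = 6*h
(-2520/1768)*z((6 + 3)/(S(-1) + 6), -2) = (-2520/1768)*(6*((6 + 3)/(-1 + 6))) = (-2520*1/1768)*(6*(9/5)) = -1890*9*(1/5)/221 = -1890*9/(221*5) = -315/221*54/5 = -3402/221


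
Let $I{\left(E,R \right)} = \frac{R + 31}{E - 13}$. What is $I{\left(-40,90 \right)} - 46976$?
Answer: $- \frac{2489849}{53} \approx -46978.0$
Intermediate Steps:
$I{\left(E,R \right)} = \frac{31 + R}{-13 + E}$
$I{\left(-40,90 \right)} - 46976 = \frac{31 + 90}{-13 - 40} - 46976 = \frac{1}{-53} \cdot 121 - 46976 = \left(- \frac{1}{53}\right) 121 - 46976 = - \frac{121}{53} - 46976 = - \frac{2489849}{53}$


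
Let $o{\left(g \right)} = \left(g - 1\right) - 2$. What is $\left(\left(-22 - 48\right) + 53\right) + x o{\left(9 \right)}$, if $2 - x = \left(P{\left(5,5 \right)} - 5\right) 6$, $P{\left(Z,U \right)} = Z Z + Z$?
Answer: $-905$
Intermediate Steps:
$P{\left(Z,U \right)} = Z + Z^{2}$ ($P{\left(Z,U \right)} = Z^{2} + Z = Z + Z^{2}$)
$o{\left(g \right)} = -3 + g$ ($o{\left(g \right)} = \left(-1 + g\right) - 2 = -3 + g$)
$x = -148$ ($x = 2 - \left(5 \left(1 + 5\right) - 5\right) 6 = 2 - \left(5 \cdot 6 - 5\right) 6 = 2 - \left(30 - 5\right) 6 = 2 - 25 \cdot 6 = 2 - 150 = -148$)
$\left(\left(-22 - 48\right) + 53\right) + x o{\left(9 \right)} = \left(\left(-22 - 48\right) + 53\right) - 148 \left(-3 + 9\right) = \left(-70 + 53\right) - 888 = -17 - 888 = -905$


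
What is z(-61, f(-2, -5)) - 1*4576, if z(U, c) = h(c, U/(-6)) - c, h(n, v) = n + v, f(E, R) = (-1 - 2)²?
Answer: -27395/6 ≈ -4565.8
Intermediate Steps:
f(E, R) = 9 (f(E, R) = (-3)² = 9)
z(U, c) = -U/6 (z(U, c) = (c + U/(-6)) - c = (c + U*(-⅙)) - c = (c - U/6) - c = -U/6)
z(-61, f(-2, -5)) - 1*4576 = -⅙*(-61) - 1*4576 = 61/6 - 4576 = -27395/6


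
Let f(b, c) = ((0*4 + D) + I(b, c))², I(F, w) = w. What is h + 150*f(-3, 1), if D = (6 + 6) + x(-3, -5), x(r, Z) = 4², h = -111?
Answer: 126039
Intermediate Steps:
x(r, Z) = 16
D = 28 (D = (6 + 6) + 16 = 12 + 16 = 28)
f(b, c) = (28 + c)² (f(b, c) = ((0*4 + 28) + c)² = ((0 + 28) + c)² = (28 + c)²)
h + 150*f(-3, 1) = -111 + 150*(28 + 1)² = -111 + 150*29² = -111 + 150*841 = -111 + 126150 = 126039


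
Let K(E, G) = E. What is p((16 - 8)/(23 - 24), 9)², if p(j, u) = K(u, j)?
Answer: 81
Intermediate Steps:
p(j, u) = u
p((16 - 8)/(23 - 24), 9)² = 9² = 81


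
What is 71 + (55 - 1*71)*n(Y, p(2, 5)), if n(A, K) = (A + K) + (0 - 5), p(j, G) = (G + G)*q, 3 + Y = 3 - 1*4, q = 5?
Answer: -585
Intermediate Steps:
Y = -4 (Y = -3 + (3 - 1*4) = -3 + (3 - 4) = -3 - 1 = -4)
p(j, G) = 10*G (p(j, G) = (G + G)*5 = (2*G)*5 = 10*G)
n(A, K) = -5 + A + K (n(A, K) = (A + K) - 5 = -5 + A + K)
71 + (55 - 1*71)*n(Y, p(2, 5)) = 71 + (55 - 1*71)*(-5 - 4 + 10*5) = 71 + (55 - 71)*(-5 - 4 + 50) = 71 - 16*41 = 71 - 656 = -585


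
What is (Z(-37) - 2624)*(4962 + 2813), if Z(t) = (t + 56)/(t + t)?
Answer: -1509866125/74 ≈ -2.0404e+7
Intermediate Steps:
Z(t) = (56 + t)/(2*t) (Z(t) = (56 + t)/((2*t)) = (56 + t)*(1/(2*t)) = (56 + t)/(2*t))
(Z(-37) - 2624)*(4962 + 2813) = ((1/2)*(56 - 37)/(-37) - 2624)*(4962 + 2813) = ((1/2)*(-1/37)*19 - 2624)*7775 = (-19/74 - 2624)*7775 = -194195/74*7775 = -1509866125/74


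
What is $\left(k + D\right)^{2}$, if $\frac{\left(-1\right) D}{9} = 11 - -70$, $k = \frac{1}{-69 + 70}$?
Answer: $529984$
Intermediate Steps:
$k = 1$ ($k = 1^{-1} = 1$)
$D = -729$ ($D = - 9 \left(11 - -70\right) = - 9 \left(11 + 70\right) = \left(-9\right) 81 = -729$)
$\left(k + D\right)^{2} = \left(1 - 729\right)^{2} = \left(-728\right)^{2} = 529984$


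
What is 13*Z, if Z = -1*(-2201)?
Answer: 28613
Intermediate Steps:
Z = 2201
13*Z = 13*2201 = 28613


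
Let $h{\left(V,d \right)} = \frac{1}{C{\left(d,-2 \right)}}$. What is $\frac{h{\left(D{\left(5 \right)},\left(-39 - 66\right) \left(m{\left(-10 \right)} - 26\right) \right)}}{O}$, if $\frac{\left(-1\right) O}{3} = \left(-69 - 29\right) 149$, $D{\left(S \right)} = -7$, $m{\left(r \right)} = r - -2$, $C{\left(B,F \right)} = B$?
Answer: $\frac{1}{156387420} \approx 6.3944 \cdot 10^{-9}$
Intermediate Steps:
$m{\left(r \right)} = 2 + r$ ($m{\left(r \right)} = r + 2 = 2 + r$)
$h{\left(V,d \right)} = \frac{1}{d}$
$O = 43806$ ($O = - 3 \left(-69 - 29\right) 149 = - 3 \left(\left(-98\right) 149\right) = \left(-3\right) \left(-14602\right) = 43806$)
$\frac{h{\left(D{\left(5 \right)},\left(-39 - 66\right) \left(m{\left(-10 \right)} - 26\right) \right)}}{O} = \frac{1}{\left(-39 - 66\right) \left(\left(2 - 10\right) - 26\right) 43806} = \frac{1}{\left(-105\right) \left(-8 - 26\right)} \frac{1}{43806} = \frac{1}{\left(-105\right) \left(-34\right)} \frac{1}{43806} = \frac{1}{3570} \cdot \frac{1}{43806} = \frac{1}{156387420}$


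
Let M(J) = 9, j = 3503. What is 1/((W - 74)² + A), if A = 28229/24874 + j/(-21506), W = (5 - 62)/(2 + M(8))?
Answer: 16181942381/101472629179474 ≈ 0.00015947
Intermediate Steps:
W = -57/11 (W = (5 - 62)/(2 + 9) = -57/11 ≈ -5.1818)
A = 129989813/133735061 (A = 28229/24874 + 3503/(-21506) = 28229*(1/24874) + 3503*(-1/21506) = 28229/24874 - 3503/21506 = 129989813/133735061 ≈ 0.97200)
1/((W - 74)² + A) = 1/((-57/11 - 74)² + 129989813/133735061) = 1/((-871/11)² + 129989813/133735061) = 1/(758641/121 + 129989813/133735061) = 1/(101472629179474/16181942381) = 16181942381/101472629179474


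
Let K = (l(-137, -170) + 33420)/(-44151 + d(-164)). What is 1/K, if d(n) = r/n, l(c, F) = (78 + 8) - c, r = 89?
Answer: -7240853/5517452 ≈ -1.3124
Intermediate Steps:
l(c, F) = 86 - c
d(n) = 89/n
K = -5517452/7240853 (K = ((86 - 1*(-137)) + 33420)/(-44151 + 89/(-164)) = ((86 + 137) + 33420)/(-44151 + 89*(-1/164)) = (223 + 33420)/(-44151 - 89/164) = 33643/(-7240853/164) = 33643*(-164/7240853) = -5517452/7240853 ≈ -0.76199)
1/K = 1/(-5517452/7240853) = -7240853/5517452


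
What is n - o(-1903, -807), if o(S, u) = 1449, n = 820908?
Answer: 819459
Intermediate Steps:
n - o(-1903, -807) = 820908 - 1*1449 = 820908 - 1449 = 819459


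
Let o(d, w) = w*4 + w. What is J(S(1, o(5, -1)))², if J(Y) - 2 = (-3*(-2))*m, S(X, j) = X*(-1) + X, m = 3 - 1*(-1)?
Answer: 676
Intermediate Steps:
m = 4 (m = 3 + 1 = 4)
o(d, w) = 5*w (o(d, w) = 4*w + w = 5*w)
S(X, j) = 0 (S(X, j) = -X + X = 0)
J(Y) = 26 (J(Y) = 2 - 3*(-2)*4 = 2 + 6*4 = 2 + 24 = 26)
J(S(1, o(5, -1)))² = 26² = 676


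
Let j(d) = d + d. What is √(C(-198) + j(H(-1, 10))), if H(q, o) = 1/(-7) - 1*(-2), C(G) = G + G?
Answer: I*√19222/7 ≈ 19.806*I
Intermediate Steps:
C(G) = 2*G
H(q, o) = 13/7 (H(q, o) = -⅐ + 2 = 13/7)
j(d) = 2*d
√(C(-198) + j(H(-1, 10))) = √(2*(-198) + 2*(13/7)) = √(-396 + 26/7) = √(-2746/7) = I*√19222/7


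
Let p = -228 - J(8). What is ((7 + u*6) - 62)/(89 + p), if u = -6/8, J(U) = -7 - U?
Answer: 119/248 ≈ 0.47984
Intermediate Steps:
u = -¾ (u = -6*⅛ = -¾ ≈ -0.75000)
p = -213 (p = -228 - (-7 - 1*8) = -228 - (-7 - 8) = -228 - 1*(-15) = -228 + 15 = -213)
((7 + u*6) - 62)/(89 + p) = ((7 - ¾*6) - 62)/(89 - 213) = ((7 - 9/2) - 62)/(-124) = (5/2 - 62)*(-1/124) = -119/2*(-1/124) = 119/248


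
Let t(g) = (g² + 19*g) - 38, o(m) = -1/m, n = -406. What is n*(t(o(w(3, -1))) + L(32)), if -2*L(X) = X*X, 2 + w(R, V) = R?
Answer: 230608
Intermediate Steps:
w(R, V) = -2 + R
L(X) = -X²/2 (L(X) = -X*X/2 = -X²/2)
t(g) = -38 + g² + 19*g
n*(t(o(w(3, -1))) + L(32)) = -406*((-38 + (-1/(-2 + 3))² + 19*(-1/(-2 + 3))) - ½*32²) = -406*((-38 + (-1/1)² + 19*(-1/1)) - ½*1024) = -406*((-38 + (-1*1)² + 19*(-1*1)) - 512) = -406*((-38 + (-1)² + 19*(-1)) - 512) = -406*((-38 + 1 - 19) - 512) = -406*(-56 - 512) = -406*(-568) = 230608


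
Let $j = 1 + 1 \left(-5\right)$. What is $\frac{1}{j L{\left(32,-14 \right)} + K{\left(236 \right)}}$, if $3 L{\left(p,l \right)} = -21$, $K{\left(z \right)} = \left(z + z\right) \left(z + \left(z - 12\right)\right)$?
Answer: $\frac{1}{217148} \approx 4.6052 \cdot 10^{-6}$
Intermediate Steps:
$K{\left(z \right)} = 2 z \left(-12 + 2 z\right)$ ($K{\left(z \right)} = 2 z \left(z + \left(-12 + z\right)\right) = 2 z \left(-12 + 2 z\right)$)
$j = -4$ ($j = 1 - 5 = -4$)
$L{\left(p,l \right)} = -7$ ($L{\left(p,l \right)} = \frac{1}{3} \left(-21\right) = -7$)
$\frac{1}{j L{\left(32,-14 \right)} + K{\left(236 \right)}} = \frac{1}{\left(-4\right) \left(-7\right) + 4 \cdot 236 \left(-6 + 236\right)} = \frac{1}{28 + 4 \cdot 236 \cdot 230} = \frac{1}{28 + 217120} = \frac{1}{217148}$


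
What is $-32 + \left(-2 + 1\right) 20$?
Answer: $-52$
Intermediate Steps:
$-32 + \left(-2 + 1\right) 20 = -32 - 20 = -52$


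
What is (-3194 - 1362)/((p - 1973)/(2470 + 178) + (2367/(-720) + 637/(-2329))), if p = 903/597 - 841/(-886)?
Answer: 12385056486380320/11703195802297 ≈ 1058.3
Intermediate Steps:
p = 434045/176314 (p = 903*(1/597) - 841*(-1/886) = 301/199 + 841/886 = 434045/176314 ≈ 2.4618)
(-3194 - 1362)/((p - 1973)/(2470 + 178) + (2367/(-720) + 637/(-2329))) = (-3194 - 1362)/((434045/176314 - 1973)/(2470 + 178) + (2367/(-720) + 637/(-2329))) = -4556/(-347433477/176314/2648 + (2367*(-1/720) + 637*(-1/2329))) = -4556/(-347433477/176314*1/2648 + (-263/80 - 637/2329)) = -4556/(-347433477/466879472 - 663487/186320) = -4556/(-11703195802297/2718405725720) = -4556*(-2718405725720/11703195802297) = 12385056486380320/11703195802297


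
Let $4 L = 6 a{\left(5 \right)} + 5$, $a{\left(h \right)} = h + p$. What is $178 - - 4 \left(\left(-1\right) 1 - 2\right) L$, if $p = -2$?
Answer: $109$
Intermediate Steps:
$a{\left(h \right)} = -2 + h$ ($a{\left(h \right)} = h - 2 = -2 + h$)
$L = \frac{23}{4}$ ($L = \frac{6 \left(-2 + 5\right) + 5}{4} = \frac{6 \cdot 3 + 5}{4} = \frac{18 + 5}{4} = \frac{1}{4} \cdot 23 = \frac{23}{4} \approx 5.75$)
$178 - - 4 \left(\left(-1\right) 1 - 2\right) L = 178 - - 4 \left(\left(-1\right) 1 - 2\right) \frac{23}{4} = 178 - - 4 \left(-1 - 2\right) \frac{23}{4} = 178 - \left(-4\right) \left(-3\right) \frac{23}{4} = 178 - 12 \cdot \frac{23}{4} = 178 - 69 = 109$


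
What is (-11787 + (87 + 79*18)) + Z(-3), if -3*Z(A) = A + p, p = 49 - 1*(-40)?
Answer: -30920/3 ≈ -10307.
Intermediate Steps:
p = 89 (p = 49 + 40 = 89)
Z(A) = -89/3 - A/3 (Z(A) = -(A + 89)/3 = -(89 + A)/3 = -89/3 - A/3)
(-11787 + (87 + 79*18)) + Z(-3) = (-11787 + (87 + 79*18)) + (-89/3 - ⅓*(-3)) = (-11787 + (87 + 1422)) + (-89/3 + 1) = (-11787 + 1509) - 86/3 = -10278 - 86/3 = -30920/3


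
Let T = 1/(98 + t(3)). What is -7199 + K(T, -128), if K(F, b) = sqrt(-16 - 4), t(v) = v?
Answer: -7199 + 2*I*sqrt(5) ≈ -7199.0 + 4.4721*I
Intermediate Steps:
T = 1/101 (T = 1/(98 + 3) = 1/101 ≈ 0.0099010)
K(F, b) = 2*I*sqrt(5) (K(F, b) = sqrt(-20) = 2*I*sqrt(5))
-7199 + K(T, -128) = -7199 + 2*I*sqrt(5)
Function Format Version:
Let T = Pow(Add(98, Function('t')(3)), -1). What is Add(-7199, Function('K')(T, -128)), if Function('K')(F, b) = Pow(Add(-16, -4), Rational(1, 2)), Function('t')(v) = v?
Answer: Add(-7199, Mul(2, I, Pow(5, Rational(1, 2)))) ≈ Add(-7199.0, Mul(4.4721, I))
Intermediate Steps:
T = Rational(1, 101) (T = Pow(Add(98, 3), -1) = Pow(101, -1) = Rational(1, 101) ≈ 0.0099010)
Function('K')(F, b) = Mul(2, I, Pow(5, Rational(1, 2))) (Function('K')(F, b) = Pow(-20, Rational(1, 2)) = Mul(2, I, Pow(5, Rational(1, 2))))
Add(-7199, Function('K')(T, -128)) = Add(-7199, Mul(2, I, Pow(5, Rational(1, 2))))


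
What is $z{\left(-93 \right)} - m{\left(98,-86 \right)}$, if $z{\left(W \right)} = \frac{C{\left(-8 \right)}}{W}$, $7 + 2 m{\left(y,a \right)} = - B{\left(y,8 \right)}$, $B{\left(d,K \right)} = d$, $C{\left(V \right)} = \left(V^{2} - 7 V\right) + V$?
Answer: $\frac{9541}{186} \approx 51.296$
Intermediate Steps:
$C{\left(V \right)} = V^{2} - 6 V$
$m{\left(y,a \right)} = - \frac{7}{2} - \frac{y}{2}$ ($m{\left(y,a \right)} = - \frac{7}{2} + \frac{\left(-1\right) y}{2} = - \frac{7}{2} - \frac{y}{2}$)
$z{\left(W \right)} = \frac{112}{W}$ ($z{\left(W \right)} = \frac{\left(-8\right) \left(-6 - 8\right)}{W} = \frac{\left(-8\right) \left(-14\right)}{W} = \frac{112}{W}$)
$z{\left(-93 \right)} - m{\left(98,-86 \right)} = \frac{112}{-93} - \left(- \frac{7}{2} - 49\right) = 112 \left(- \frac{1}{93}\right) - \left(- \frac{7}{2} - 49\right) = - \frac{112}{93} - - \frac{105}{2} = - \frac{112}{93} + \frac{105}{2} = \frac{9541}{186}$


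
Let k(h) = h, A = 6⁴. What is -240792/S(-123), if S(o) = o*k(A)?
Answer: 10033/6642 ≈ 1.5105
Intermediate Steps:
A = 1296
S(o) = 1296*o (S(o) = o*1296 = 1296*o)
-240792/S(-123) = -240792/(1296*(-123)) = -240792/(-159408) = -240792*(-1/159408) = 10033/6642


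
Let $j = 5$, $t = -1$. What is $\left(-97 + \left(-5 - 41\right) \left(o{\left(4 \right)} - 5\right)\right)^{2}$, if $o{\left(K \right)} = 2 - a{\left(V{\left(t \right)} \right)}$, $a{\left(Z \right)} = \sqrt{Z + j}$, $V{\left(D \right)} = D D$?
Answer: $14377 + 3772 \sqrt{6} \approx 23616.0$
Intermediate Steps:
$V{\left(D \right)} = D^{2}$
$a{\left(Z \right)} = \sqrt{5 + Z}$ ($a{\left(Z \right)} = \sqrt{Z + 5} = \sqrt{5 + Z}$)
$o{\left(K \right)} = 2 - \sqrt{6}$ ($o{\left(K \right)} = 2 - \sqrt{5 + \left(-1\right)^{2}} = 2 - \sqrt{5 + 1} = 2 - \sqrt{6}$)
$\left(-97 + \left(-5 - 41\right) \left(o{\left(4 \right)} - 5\right)\right)^{2} = \left(-97 + \left(-5 - 41\right) \left(\left(2 - \sqrt{6}\right) - 5\right)\right)^{2} = \left(-97 - 46 \left(-3 - \sqrt{6}\right)\right)^{2} = \left(-97 + \left(138 + 46 \sqrt{6}\right)\right)^{2} = \left(41 + 46 \sqrt{6}\right)^{2}$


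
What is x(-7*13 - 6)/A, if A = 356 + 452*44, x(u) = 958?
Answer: 479/10122 ≈ 0.047323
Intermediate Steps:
A = 20244 (A = 356 + 19888 = 20244)
x(-7*13 - 6)/A = 958/20244 = 958*(1/20244) = 479/10122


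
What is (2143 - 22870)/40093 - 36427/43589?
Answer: -2363936914/1747613777 ≈ -1.3527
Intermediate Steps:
(2143 - 22870)/40093 - 36427/43589 = -20727*1/40093 - 36427*1/43589 = -20727/40093 - 36427/43589 = -2363936914/1747613777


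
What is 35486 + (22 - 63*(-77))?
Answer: 40359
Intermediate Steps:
35486 + (22 - 63*(-77)) = 35486 + (22 + 4851) = 35486 + 4873 = 40359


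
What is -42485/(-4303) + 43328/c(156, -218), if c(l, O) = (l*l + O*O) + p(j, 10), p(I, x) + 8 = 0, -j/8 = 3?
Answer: 809768151/77294789 ≈ 10.476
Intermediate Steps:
j = -24 (j = -8*3 = -24)
p(I, x) = -8 (p(I, x) = -8 + 0 = -8)
c(l, O) = -8 + O**2 + l**2 (c(l, O) = (l*l + O*O) - 8 = (l**2 + O**2) - 8 = (O**2 + l**2) - 8 = -8 + O**2 + l**2)
-42485/(-4303) + 43328/c(156, -218) = -42485/(-4303) + 43328/(-8 + (-218)**2 + 156**2) = -42485*(-1/4303) + 43328/(-8 + 47524 + 24336) = 42485/4303 + 43328/71852 = 42485/4303 + 43328*(1/71852) = 42485/4303 + 10832/17963 = 809768151/77294789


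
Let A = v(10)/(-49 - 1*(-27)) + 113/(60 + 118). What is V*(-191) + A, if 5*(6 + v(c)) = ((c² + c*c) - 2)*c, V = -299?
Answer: 111785955/1958 ≈ 57092.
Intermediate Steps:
v(c) = -6 + c*(-2 + 2*c²)/5 (v(c) = -6 + (((c² + c*c) - 2)*c)/5 = -6 + (((c² + c²) - 2)*c)/5 = -6 + ((2*c² - 2)*c)/5 = -6 + ((-2 + 2*c²)*c)/5 = -6 + (c*(-2 + 2*c²))/5 = -6 + c*(-2 + 2*c²)/5)
A = -33467/1958 (A = (-6 - ⅖*10 + (⅖)*10³)/(-49 - 1*(-27)) + 113/(60 + 118) = (-6 - 4 + (⅖)*1000)/(-49 + 27) + 113/178 = (-6 - 4 + 400)/(-22) + 113*(1/178) = 390*(-1/22) + 113/178 = -195/11 + 113/178 = -33467/1958 ≈ -17.092)
V*(-191) + A = -299*(-191) - 33467/1958 = 57109 - 33467/1958 = 111785955/1958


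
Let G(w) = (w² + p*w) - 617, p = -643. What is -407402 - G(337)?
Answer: -303663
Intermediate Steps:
G(w) = -617 + w² - 643*w (G(w) = (w² - 643*w) - 617 = -617 + w² - 643*w)
-407402 - G(337) = -407402 - (-617 + 337² - 643*337) = -407402 - (-617 + 113569 - 216691) = -407402 - 1*(-103739) = -407402 + 103739 = -303663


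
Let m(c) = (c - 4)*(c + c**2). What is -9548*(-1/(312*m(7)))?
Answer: 341/1872 ≈ 0.18216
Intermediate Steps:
m(c) = (-4 + c)*(c + c**2)
-9548*(-1/(312*m(7))) = -9548*(-1/(2184*(-4 + 7**2 - 3*7))) = -9548*(-1/(2184*(-4 + 49 - 21))) = -9548/(-273*24*8) = -9548/(-39*168*8) = -9548/((-6552*8)) = -9548/(-52416) = -9548*(-1/52416) = 341/1872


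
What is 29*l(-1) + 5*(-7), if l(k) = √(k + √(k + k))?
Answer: -35 + 29*√(-1 + I*√2) ≈ -17.455 + 33.894*I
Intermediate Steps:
l(k) = √(k + √2*√k) (l(k) = √(k + √(2*k)) = √(k + √2*√k))
29*l(-1) + 5*(-7) = 29*√(-1 + √2*√(-1)) + 5*(-7) = 29*√(-1 + √2*I) - 35 = 29*√(-1 + I*√2) - 35 = -35 + 29*√(-1 + I*√2)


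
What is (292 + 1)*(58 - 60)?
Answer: -586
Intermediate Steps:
(292 + 1)*(58 - 60) = 293*(-2) = -586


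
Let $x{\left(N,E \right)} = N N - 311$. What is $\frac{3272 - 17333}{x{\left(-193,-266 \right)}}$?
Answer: $- \frac{14061}{36938} \approx -0.38066$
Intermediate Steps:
$x{\left(N,E \right)} = -311 + N^{2}$ ($x{\left(N,E \right)} = N^{2} - 311 = -311 + N^{2}$)
$\frac{3272 - 17333}{x{\left(-193,-266 \right)}} = \frac{3272 - 17333}{-311 + \left(-193\right)^{2}} = \frac{3272 - 17333}{-311 + 37249} = - \frac{14061}{36938}$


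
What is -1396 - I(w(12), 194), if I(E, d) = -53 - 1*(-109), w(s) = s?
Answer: -1452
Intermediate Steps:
I(E, d) = 56 (I(E, d) = -53 + 109 = 56)
-1396 - I(w(12), 194) = -1396 - 1*56 = -1396 - 56 = -1452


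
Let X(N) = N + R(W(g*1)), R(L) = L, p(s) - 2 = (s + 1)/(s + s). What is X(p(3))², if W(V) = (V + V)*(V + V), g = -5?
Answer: 94864/9 ≈ 10540.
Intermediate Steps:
p(s) = 2 + (1 + s)/(2*s) (p(s) = 2 + (s + 1)/(s + s) = 2 + (1 + s)/((2*s)) = 2 + (1 + s)*(1/(2*s)) = 2 + (1 + s)/(2*s))
W(V) = 4*V² (W(V) = (2*V)*(2*V) = 4*V²)
X(N) = 100 + N (X(N) = N + 4*(-5*1)² = N + 4*(-5)² = N + 4*25 = N + 100 = 100 + N)
X(p(3))² = (100 + (½)*(1 + 5*3)/3)² = (100 + (½)*(⅓)*(1 + 15))² = (100 + (½)*(⅓)*16)² = (100 + 8/3)² = (308/3)² = 94864/9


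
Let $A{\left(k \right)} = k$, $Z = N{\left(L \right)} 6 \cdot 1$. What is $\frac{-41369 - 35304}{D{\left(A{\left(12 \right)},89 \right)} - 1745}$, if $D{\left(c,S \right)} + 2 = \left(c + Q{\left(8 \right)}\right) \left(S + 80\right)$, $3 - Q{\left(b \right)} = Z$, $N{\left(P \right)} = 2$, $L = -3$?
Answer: $\frac{76673}{1240} \approx 61.833$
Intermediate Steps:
$Z = 12$ ($Z = 2 \cdot 6 \cdot 1 = 12 \cdot 1 = 12$)
$Q{\left(b \right)} = -9$ ($Q{\left(b \right)} = 3 - 12 = -9$)
$D{\left(c,S \right)} = -2 + \left(-9 + c\right) \left(80 + S\right)$ ($D{\left(c,S \right)} = -2 + \left(c - 9\right) \left(S + 80\right) = -2 + \left(-9 + c\right) \left(80 + S\right)$)
$\frac{-41369 - 35304}{D{\left(A{\left(12 \right)},89 \right)} - 1745} = \frac{-41369 - 35304}{\left(-722 - 801 + 80 \cdot 12 + 89 \cdot 12\right) - 1745} = - \frac{76673}{\left(-722 - 801 + 960 + 1068\right) - 1745} = - \frac{76673}{505 - 1745} = - \frac{76673}{-1240} = \left(-76673\right) \left(- \frac{1}{1240}\right) = \frac{76673}{1240}$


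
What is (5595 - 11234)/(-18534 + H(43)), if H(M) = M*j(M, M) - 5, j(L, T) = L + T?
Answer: 5639/14841 ≈ 0.37996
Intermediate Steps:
H(M) = -5 + 2*M² (H(M) = M*(M + M) - 5 = M*(2*M) - 5 = 2*M² - 5 = -5 + 2*M²)
(5595 - 11234)/(-18534 + H(43)) = (5595 - 11234)/(-18534 + (-5 + 2*43²)) = -5639/(-18534 + (-5 + 2*1849)) = -5639/(-18534 + (-5 + 3698)) = -5639/(-18534 + 3693) = -5639/(-14841) = -5639*(-1/14841) = 5639/14841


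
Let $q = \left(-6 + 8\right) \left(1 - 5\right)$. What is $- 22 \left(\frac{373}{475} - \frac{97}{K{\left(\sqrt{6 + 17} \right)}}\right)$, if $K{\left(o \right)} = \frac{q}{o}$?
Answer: $- \frac{8206}{475} - \frac{1067 \sqrt{23}}{4} \approx -1296.6$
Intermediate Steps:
$q = -8$ ($q = 2 \left(-4\right) = -8$)
$K{\left(o \right)} = - \frac{8}{o}$
$- 22 \left(\frac{373}{475} - \frac{97}{K{\left(\sqrt{6 + 17} \right)}}\right) = - 22 \left(\frac{373}{475} - \frac{97}{\left(-8\right) \frac{1}{\sqrt{6 + 17}}}\right) = - 22 \left(373 \cdot \frac{1}{475} - \frac{97}{\left(-8\right) \frac{1}{\sqrt{23}}}\right) = - 22 \left(\frac{373}{475} - \frac{97}{\left(-8\right) \frac{\sqrt{23}}{23}}\right) = - 22 \left(\frac{373}{475} - \frac{97}{\left(- \frac{8}{23}\right) \sqrt{23}}\right) = - 22 \left(\frac{373}{475} - 97 \left(- \frac{\sqrt{23}}{8}\right)\right) = - 22 \left(\frac{373}{475} + \frac{97 \sqrt{23}}{8}\right) = - \frac{8206}{475} - \frac{1067 \sqrt{23}}{4}$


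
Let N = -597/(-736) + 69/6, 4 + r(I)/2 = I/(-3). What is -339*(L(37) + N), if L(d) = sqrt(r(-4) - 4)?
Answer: -3071679/736 - 226*I*sqrt(21) ≈ -4173.5 - 1035.7*I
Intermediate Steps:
r(I) = -8 - 2*I/3 (r(I) = -8 + 2*(I/(-3)) = -8 + 2*(I*(-1/3)) = -8 + 2*(-I/3) = -8 - 2*I/3)
L(d) = 2*I*sqrt(21)/3 (L(d) = sqrt((-8 - 2/3*(-4)) - 4) = sqrt((-8 + 8/3) - 4) = sqrt(-16/3 - 4) = sqrt(-28/3) = 2*I*sqrt(21)/3)
N = 9061/736 (N = -597*(-1/736) + 69*(1/6) = 597/736 + 23/2 = 9061/736 ≈ 12.311)
-339*(L(37) + N) = -339*(2*I*sqrt(21)/3 + 9061/736) = -339*(9061/736 + 2*I*sqrt(21)/3) = -3071679/736 - 226*I*sqrt(21)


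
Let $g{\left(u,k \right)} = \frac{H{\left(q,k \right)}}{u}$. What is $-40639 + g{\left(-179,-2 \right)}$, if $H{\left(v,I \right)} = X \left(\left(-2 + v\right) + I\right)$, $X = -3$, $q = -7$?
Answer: $- \frac{7274414}{179} \approx -40639.0$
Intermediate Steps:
$H{\left(v,I \right)} = 6 - 3 I - 3 v$ ($H{\left(v,I \right)} = - 3 \left(\left(-2 + v\right) + I\right) = - 3 \left(-2 + I + v\right) = 6 - 3 I - 3 v$)
$g{\left(u,k \right)} = \frac{27 - 3 k}{u}$ ($g{\left(u,k \right)} = \frac{6 - 3 k - -21}{u} = \frac{6 - 3 k + 21}{u} = \frac{27 - 3 k}{u}$)
$-40639 + g{\left(-179,-2 \right)} = -40639 + \frac{3 \left(9 - -2\right)}{-179} = -40639 + 3 \left(- \frac{1}{179}\right) \left(9 + 2\right) = -40639 + 3 \left(- \frac{1}{179}\right) 11 = -40639 - \frac{33}{179} = - \frac{7274414}{179}$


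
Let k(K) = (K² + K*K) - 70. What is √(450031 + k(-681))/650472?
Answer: √1377483/650472 ≈ 0.0018043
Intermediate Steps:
k(K) = -70 + 2*K² (k(K) = (K² + K²) - 70 = 2*K² - 70 = -70 + 2*K²)
√(450031 + k(-681))/650472 = √(450031 + (-70 + 2*(-681)²))/650472 = √(450031 + (-70 + 2*463761))*(1/650472) = √(450031 + (-70 + 927522))*(1/650472) = √(450031 + 927452)*(1/650472) = √1377483*(1/650472) = √1377483/650472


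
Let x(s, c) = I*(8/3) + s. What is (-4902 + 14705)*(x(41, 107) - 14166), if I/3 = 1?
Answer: -138388951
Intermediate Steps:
I = 3 (I = 3*1 = 3)
x(s, c) = 8 + s (x(s, c) = 3*(8/3) + s = 8 + s)
(-4902 + 14705)*(x(41, 107) - 14166) = (-4902 + 14705)*((8 + 41) - 14166) = 9803*(49 - 14166) = 9803*(-14117) = -138388951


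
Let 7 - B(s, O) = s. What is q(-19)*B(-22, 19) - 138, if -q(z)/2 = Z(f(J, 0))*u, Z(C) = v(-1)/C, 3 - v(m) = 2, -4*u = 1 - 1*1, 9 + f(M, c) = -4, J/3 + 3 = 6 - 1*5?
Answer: -138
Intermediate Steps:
B(s, O) = 7 - s
J = -6 (J = -9 + 3*(6 - 1*5) = -9 + 3*(6 - 5) = -9 + 3*1 = -9 + 3 = -6)
f(M, c) = -13 (f(M, c) = -9 - 4 = -13)
u = 0 (u = -(1 - 1*1)/4 = -(1 - 1)/4 = -¼*0 = 0)
v(m) = 1 (v(m) = 3 - 1*2 = 3 - 2 = 1)
Z(C) = 1/C
q(z) = 0 (q(z) = -2*0/(-13) = -(-2)*0/13 = -2*0 = 0)
q(-19)*B(-22, 19) - 138 = 0*(7 - 1*(-22)) - 138 = 0*(7 + 22) - 138 = 0*29 - 138 = 0 - 138 = -138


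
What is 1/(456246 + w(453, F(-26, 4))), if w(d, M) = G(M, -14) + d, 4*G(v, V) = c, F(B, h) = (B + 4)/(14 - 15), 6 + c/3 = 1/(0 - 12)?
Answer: 16/7307111 ≈ 2.1896e-6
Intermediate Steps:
c = -73/4 (c = -18 + 3/(0 - 12) = -18 + 3/(-12) = -18 + 3*(-1/12) = -18 - 1/4 = -73/4 ≈ -18.250)
F(B, h) = -4 - B (F(B, h) = (4 + B)/(-1) = (4 + B)*(-1) = -4 - B)
G(v, V) = -73/16 (G(v, V) = (1/4)*(-73/4) = -73/16)
w(d, M) = -73/16 + d
1/(456246 + w(453, F(-26, 4))) = 1/(456246 + (-73/16 + 453)) = 1/(456246 + 7175/16) = 1/(7307111/16) = 16/7307111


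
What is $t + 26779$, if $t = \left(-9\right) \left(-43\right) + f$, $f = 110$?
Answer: $27276$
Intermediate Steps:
$t = 497$ ($t = \left(-9\right) \left(-43\right) + 110 = 387 + 110 = 497$)
$t + 26779 = 497 + 26779 = 27276$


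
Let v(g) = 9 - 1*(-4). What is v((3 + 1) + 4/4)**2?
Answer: 169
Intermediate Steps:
v(g) = 13 (v(g) = 9 + 4 = 13)
v((3 + 1) + 4/4)**2 = 13**2 = 169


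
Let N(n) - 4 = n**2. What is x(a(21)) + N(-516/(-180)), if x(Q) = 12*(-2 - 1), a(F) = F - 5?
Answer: -5351/225 ≈ -23.782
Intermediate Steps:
a(F) = -5 + F
N(n) = 4 + n**2
x(Q) = -36 (x(Q) = 12*(-3) = -36)
x(a(21)) + N(-516/(-180)) = -36 + (4 + (-516/(-180))**2) = -36 + (4 + (-516*(-1/180))**2) = -36 + (4 + (43/15)**2) = -36 + (4 + 1849/225) = -36 + 2749/225 = -5351/225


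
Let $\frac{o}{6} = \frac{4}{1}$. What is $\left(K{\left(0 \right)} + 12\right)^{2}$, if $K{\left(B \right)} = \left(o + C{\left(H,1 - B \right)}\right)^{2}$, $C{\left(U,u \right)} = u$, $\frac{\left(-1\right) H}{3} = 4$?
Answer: $405769$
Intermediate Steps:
$H = -12$ ($H = \left(-3\right) 4 = -12$)
$o = 24$ ($o = 6 \cdot \frac{4}{1} = 6 \cdot 4 \cdot 1 = 6 \cdot 4 = 24$)
$K{\left(B \right)} = \left(25 - B\right)^{2}$ ($K{\left(B \right)} = \left(24 - \left(-1 + B\right)\right)^{2} = \left(25 - B\right)^{2}$)
$\left(K{\left(0 \right)} + 12\right)^{2} = \left(\left(-25 + 0\right)^{2} + 12\right)^{2} = \left(\left(-25\right)^{2} + 12\right)^{2} = \left(625 + 12\right)^{2} = 637^{2} = 405769$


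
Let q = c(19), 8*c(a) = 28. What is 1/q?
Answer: 2/7 ≈ 0.28571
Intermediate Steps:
c(a) = 7/2 (c(a) = (⅛)*28 = 7/2)
q = 7/2 ≈ 3.5000
1/q = 1/(7/2) = 2/7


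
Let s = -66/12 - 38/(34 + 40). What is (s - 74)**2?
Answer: 35058241/5476 ≈ 6402.2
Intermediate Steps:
s = -445/74 (s = -66*1/12 - 38/74 = -11/2 - 38*1/74 = -11/2 - 19/37 = -445/74 ≈ -6.0135)
(s - 74)**2 = (-445/74 - 74)**2 = (-5921/74)**2 = 35058241/5476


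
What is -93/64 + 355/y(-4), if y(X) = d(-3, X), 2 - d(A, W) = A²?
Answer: -23371/448 ≈ -52.167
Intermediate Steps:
d(A, W) = 2 - A²
y(X) = -7 (y(X) = 2 - 1*(-3)² = 2 - 1*9 = 2 - 9 = -7)
-93/64 + 355/y(-4) = -93/64 + 355/(-7) = -93*1/64 + 355*(-⅐) = -93/64 - 355/7 = -23371/448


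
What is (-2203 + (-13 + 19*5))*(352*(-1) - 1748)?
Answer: 4454100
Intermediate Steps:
(-2203 + (-13 + 19*5))*(352*(-1) - 1748) = (-2203 + (-13 + 95))*(-352 - 1748) = (-2203 + 82)*(-2100) = -2121*(-2100) = 4454100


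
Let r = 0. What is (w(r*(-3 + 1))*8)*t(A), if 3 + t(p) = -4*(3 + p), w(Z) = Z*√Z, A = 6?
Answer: 0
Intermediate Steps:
w(Z) = Z^(3/2)
t(p) = -15 - 4*p (t(p) = -3 - 4*(3 + p) = -3 + (-12 - 4*p) = -15 - 4*p)
(w(r*(-3 + 1))*8)*t(A) = ((0*(-3 + 1))^(3/2)*8)*(-15 - 4*6) = ((0*(-2))^(3/2)*8)*(-15 - 24) = (0^(3/2)*8)*(-39) = (0*8)*(-39) = 0*(-39) = 0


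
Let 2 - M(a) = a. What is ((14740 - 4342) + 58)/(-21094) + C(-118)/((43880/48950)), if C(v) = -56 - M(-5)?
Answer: -3275477059/46280236 ≈ -70.775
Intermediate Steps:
M(a) = 2 - a
C(v) = -63 (C(v) = -56 - (2 - 1*(-5)) = -56 - (2 + 5) = -56 - 1*7 = -56 - 7 = -63)
((14740 - 4342) + 58)/(-21094) + C(-118)/((43880/48950)) = ((14740 - 4342) + 58)/(-21094) - 63/(43880/48950) = (10398 + 58)*(-1/21094) - 63/(43880*(1/48950)) = 10456*(-1/21094) - 63/4388/4895 = -5228/10547 - 63*4895/4388 = -5228/10547 - 308385/4388 = -3275477059/46280236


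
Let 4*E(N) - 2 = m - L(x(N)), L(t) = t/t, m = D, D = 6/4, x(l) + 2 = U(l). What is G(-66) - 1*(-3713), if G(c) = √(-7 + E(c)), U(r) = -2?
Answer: 3713 + I*√102/4 ≈ 3713.0 + 2.5249*I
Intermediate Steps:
x(l) = -4 (x(l) = -2 - 2 = -4)
D = 3/2 (D = 6*(¼) = 3/2 ≈ 1.5000)
m = 3/2 ≈ 1.5000
L(t) = 1
E(N) = 5/8 (E(N) = ½ + (3/2 - 1*1)/4 = ½ + (3/2 - 1)/4 = ½ + (¼)*(½) = ½ + ⅛ = 5/8)
G(c) = I*√102/4 (G(c) = √(-7 + 5/8) = √(-51/8) = I*√102/4)
G(-66) - 1*(-3713) = I*√102/4 - 1*(-3713) = I*√102/4 + 3713 = 3713 + I*√102/4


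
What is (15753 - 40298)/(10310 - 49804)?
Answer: 24545/39494 ≈ 0.62149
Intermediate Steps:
(15753 - 40298)/(10310 - 49804) = -24545/(-39494) = -24545*(-1/39494) = 24545/39494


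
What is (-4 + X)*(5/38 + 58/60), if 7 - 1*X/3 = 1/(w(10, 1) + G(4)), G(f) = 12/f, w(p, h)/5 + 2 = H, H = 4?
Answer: 68234/3705 ≈ 18.417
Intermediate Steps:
w(p, h) = 10 (w(p, h) = -10 + 5*4 = -10 + 20 = 10)
X = 270/13 (X = 21 - 3/(10 + 12/4) = 21 - 3/(10 + 12*(¼)) = 21 - 3/(10 + 3) = 21 - 3/13 = 270/13 ≈ 20.769)
(-4 + X)*(5/38 + 58/60) = (-4 + 270/13)*(5/38 + 58/60) = 218*(5*(1/38) + 58*(1/60))/13 = 218*(5/38 + 29/30)/13 = (218/13)*(313/285) = 68234/3705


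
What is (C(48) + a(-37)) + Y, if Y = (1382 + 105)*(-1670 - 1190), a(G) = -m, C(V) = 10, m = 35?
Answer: -4252845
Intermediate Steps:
a(G) = -35 (a(G) = -1*35 = -35)
Y = -4252820 (Y = 1487*(-2860) = -4252820)
(C(48) + a(-37)) + Y = (10 - 35) - 4252820 = -25 - 4252820 = -4252845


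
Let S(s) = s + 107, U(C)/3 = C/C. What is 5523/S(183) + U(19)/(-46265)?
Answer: 10220829/536674 ≈ 19.045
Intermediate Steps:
U(C) = 3 (U(C) = 3*(C/C) = 3*1 = 3)
S(s) = 107 + s
5523/S(183) + U(19)/(-46265) = 5523/(107 + 183) + 3/(-46265) = 5523/290 + 3*(-1/46265) = 5523*(1/290) - 3/46265 = 5523/290 - 3/46265 = 10220829/536674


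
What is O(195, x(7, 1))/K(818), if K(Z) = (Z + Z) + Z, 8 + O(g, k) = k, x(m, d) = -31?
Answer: -13/818 ≈ -0.015892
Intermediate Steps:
O(g, k) = -8 + k
K(Z) = 3*Z (K(Z) = 2*Z + Z = 3*Z)
O(195, x(7, 1))/K(818) = (-8 - 31)/((3*818)) = -39/2454 = -39*1/2454 = -13/818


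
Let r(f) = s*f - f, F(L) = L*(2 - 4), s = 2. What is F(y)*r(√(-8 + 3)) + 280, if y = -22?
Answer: 280 + 44*I*√5 ≈ 280.0 + 98.387*I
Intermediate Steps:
F(L) = -2*L (F(L) = L*(-2) = -2*L)
r(f) = f (r(f) = 2*f - f = f)
F(y)*r(√(-8 + 3)) + 280 = (-2*(-22))*√(-8 + 3) + 280 = 44*√(-5) + 280 = 44*(I*√5) + 280 = 44*I*√5 + 280 = 280 + 44*I*√5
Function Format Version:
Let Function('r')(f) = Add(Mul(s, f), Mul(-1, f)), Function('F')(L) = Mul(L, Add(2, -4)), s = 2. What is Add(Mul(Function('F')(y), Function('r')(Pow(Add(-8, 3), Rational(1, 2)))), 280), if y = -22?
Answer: Add(280, Mul(44, I, Pow(5, Rational(1, 2)))) ≈ Add(280.00, Mul(98.387, I))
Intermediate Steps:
Function('F')(L) = Mul(-2, L) (Function('F')(L) = Mul(L, -2) = Mul(-2, L))
Function('r')(f) = f (Function('r')(f) = Add(Mul(2, f), Mul(-1, f)) = f)
Add(Mul(Function('F')(y), Function('r')(Pow(Add(-8, 3), Rational(1, 2)))), 280) = Add(Mul(Mul(-2, -22), Pow(Add(-8, 3), Rational(1, 2))), 280) = Add(Mul(44, Pow(-5, Rational(1, 2))), 280) = Add(Mul(44, Mul(I, Pow(5, Rational(1, 2)))), 280) = Add(Mul(44, I, Pow(5, Rational(1, 2))), 280) = Add(280, Mul(44, I, Pow(5, Rational(1, 2))))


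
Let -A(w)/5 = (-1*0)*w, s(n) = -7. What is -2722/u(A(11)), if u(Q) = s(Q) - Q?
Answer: 2722/7 ≈ 388.86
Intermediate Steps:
A(w) = 0 (A(w) = -5*(-1*0)*w = -0*w = -5*0 = 0)
u(Q) = -7 - Q
-2722/u(A(11)) = -2722/(-7 - 1*0) = -2722/(-7 + 0) = -2722/(-7) = -2722*(-⅐) = 2722/7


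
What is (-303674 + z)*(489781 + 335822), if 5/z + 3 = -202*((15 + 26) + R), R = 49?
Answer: -1519578557998747/6061 ≈ -2.5071e+11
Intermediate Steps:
z = -5/18183 (z = 5/(-3 - 202*((15 + 26) + 49)) = 5/(-3 - 202*(41 + 49)) = 5/(-3 - 202*90) = 5/(-3 - 18180) = 5/(-18183) = 5*(-1/18183) = -5/18183 ≈ -0.00027498)
(-303674 + z)*(489781 + 335822) = (-303674 - 5/18183)*(489781 + 335822) = -5521704347/18183*825603 = -1519578557998747/6061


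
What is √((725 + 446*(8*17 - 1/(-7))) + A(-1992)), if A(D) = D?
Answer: 3*√323687/7 ≈ 243.83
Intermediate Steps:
√((725 + 446*(8*17 - 1/(-7))) + A(-1992)) = √((725 + 446*(8*17 - 1/(-7))) - 1992) = √((725 + 446*(136 - 1*(-⅐))) - 1992) = √((725 + 446*(136 + ⅐)) - 1992) = √((725 + 446*(953/7)) - 1992) = √((725 + 425038/7) - 1992) = √(430113/7 - 1992) = √(416169/7) = 3*√323687/7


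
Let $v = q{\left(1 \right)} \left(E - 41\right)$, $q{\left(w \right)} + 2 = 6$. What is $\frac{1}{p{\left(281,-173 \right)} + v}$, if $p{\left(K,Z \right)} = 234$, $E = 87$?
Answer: $\frac{1}{418} \approx 0.0023923$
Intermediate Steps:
$q{\left(w \right)} = 4$ ($q{\left(w \right)} = -2 + 6 = 4$)
$v = 184$ ($v = 4 \left(87 - 41\right) = 4 \cdot 46 = 184$)
$\frac{1}{p{\left(281,-173 \right)} + v} = \frac{1}{234 + 184} = \frac{1}{418}$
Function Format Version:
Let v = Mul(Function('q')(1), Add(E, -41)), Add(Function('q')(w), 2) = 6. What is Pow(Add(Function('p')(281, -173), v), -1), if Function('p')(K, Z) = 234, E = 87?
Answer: Rational(1, 418) ≈ 0.0023923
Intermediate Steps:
Function('q')(w) = 4 (Function('q')(w) = Add(-2, 6) = 4)
v = 184 (v = Mul(4, Add(87, -41)) = Mul(4, 46) = 184)
Pow(Add(Function('p')(281, -173), v), -1) = Pow(Add(234, 184), -1) = Pow(418, -1) = Rational(1, 418)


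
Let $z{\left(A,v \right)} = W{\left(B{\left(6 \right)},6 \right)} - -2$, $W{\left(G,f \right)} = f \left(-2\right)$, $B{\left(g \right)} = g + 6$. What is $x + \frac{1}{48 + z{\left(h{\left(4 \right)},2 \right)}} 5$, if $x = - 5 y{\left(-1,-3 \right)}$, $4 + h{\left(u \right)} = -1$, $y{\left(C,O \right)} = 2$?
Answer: $- \frac{375}{38} \approx -9.8684$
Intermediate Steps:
$B{\left(g \right)} = 6 + g$
$h{\left(u \right)} = -5$ ($h{\left(u \right)} = -4 - 1 = -5$)
$W{\left(G,f \right)} = - 2 f$
$z{\left(A,v \right)} = -10$ ($z{\left(A,v \right)} = \left(-2\right) 6 - -2 = -12 + 2 = -10$)
$x = -10$ ($x = \left(-5\right) 2 = -10$)
$x + \frac{1}{48 + z{\left(h{\left(4 \right)},2 \right)}} 5 = -10 + \frac{1}{48 - 10} \cdot 5 = -10 + \frac{1}{38} \cdot 5 = -10 + \frac{5}{38} = - \frac{375}{38}$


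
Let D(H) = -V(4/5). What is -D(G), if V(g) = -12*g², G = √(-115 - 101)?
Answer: -192/25 ≈ -7.6800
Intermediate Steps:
G = 6*I*√6 (G = √(-216) = 6*I*√6 ≈ 14.697*I)
D(H) = 192/25 (D(H) = -(-12)*(4/5)² = -(-12)*(4*(⅕))² = -(-12)*(⅘)² = -(-12)*16/25 = -1*(-192/25) = 192/25)
-D(G) = -1*192/25 = -192/25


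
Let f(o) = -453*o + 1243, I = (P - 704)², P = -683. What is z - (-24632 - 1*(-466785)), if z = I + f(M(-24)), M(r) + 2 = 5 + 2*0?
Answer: 1481500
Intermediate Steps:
M(r) = 3 (M(r) = -2 + (5 + 2*0) = -2 + (5 + 0) = -2 + 5 = 3)
I = 1923769 (I = (-683 - 704)² = (-1387)² = 1923769)
f(o) = 1243 - 453*o
z = 1923653 (z = 1923769 + (1243 - 453*3) = 1923769 + (1243 - 1359) = 1923769 - 116 = 1923653)
z - (-24632 - 1*(-466785)) = 1923653 - (-24632 - 1*(-466785)) = 1923653 - (-24632 + 466785) = 1923653 - 1*442153 = 1923653 - 442153 = 1481500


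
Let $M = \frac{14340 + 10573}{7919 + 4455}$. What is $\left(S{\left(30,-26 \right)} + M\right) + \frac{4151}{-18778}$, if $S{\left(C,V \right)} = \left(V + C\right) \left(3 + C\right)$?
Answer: $\frac{7771959036}{58089743} \approx 133.79$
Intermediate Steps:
$M = \frac{24913}{12374} \approx 2.0133$
$S{\left(C,V \right)} = \left(3 + C\right) \left(C + V\right)$ ($S{\left(C,V \right)} = \left(C + V\right) \left(3 + C\right) = \left(3 + C\right) \left(C + V\right)$)
$\left(S{\left(30,-26 \right)} + M\right) + \frac{4151}{-18778} = \left(\left(30^{2} + 3 \cdot 30 + 3 \left(-26\right) + 30 \left(-26\right)\right) + \frac{24913}{12374}\right) + \frac{4151}{-18778} = \left(\left(900 + 90 - 78 - 780\right) + \frac{24913}{12374}\right) + 4151 \left(- \frac{1}{18778}\right) = \left(132 + \frac{24913}{12374}\right) - \frac{4151}{18778} = \frac{1658281}{12374} - \frac{4151}{18778} = \frac{7771959036}{58089743}$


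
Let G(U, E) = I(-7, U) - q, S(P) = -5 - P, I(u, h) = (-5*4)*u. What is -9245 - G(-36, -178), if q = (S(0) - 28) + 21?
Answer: -9397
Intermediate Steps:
I(u, h) = -20*u
q = -12 (q = ((-5 - 1*0) - 28) + 21 = ((-5 + 0) - 28) + 21 = (-5 - 28) + 21 = -33 + 21 = -12)
G(U, E) = 152 (G(U, E) = -20*(-7) - 1*(-12) = 140 + 12 = 152)
-9245 - G(-36, -178) = -9245 - 1*152 = -9245 - 152 = -9397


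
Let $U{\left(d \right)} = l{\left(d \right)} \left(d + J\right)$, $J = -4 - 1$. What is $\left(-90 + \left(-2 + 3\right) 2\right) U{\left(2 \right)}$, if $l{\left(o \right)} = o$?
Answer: $528$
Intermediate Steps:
$J = -5$ ($J = -4 - 1 = -5$)
$U{\left(d \right)} = d \left(-5 + d\right)$ ($U{\left(d \right)} = d \left(d - 5\right) = d \left(-5 + d\right)$)
$\left(-90 + \left(-2 + 3\right) 2\right) U{\left(2 \right)} = \left(-90 + \left(-2 + 3\right) 2\right) 2 \left(-5 + 2\right) = \left(-90 + 1 \cdot 2\right) 2 \left(-3\right) = \left(-90 + 2\right) \left(-6\right) = \left(-88\right) \left(-6\right) = 528$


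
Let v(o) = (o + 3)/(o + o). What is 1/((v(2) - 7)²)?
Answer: 16/529 ≈ 0.030246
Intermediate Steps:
v(o) = (3 + o)/(2*o) (v(o) = (3 + o)/((2*o)) = (3 + o)*(1/(2*o)) = (3 + o)/(2*o))
1/((v(2) - 7)²) = 1/(((½)*(3 + 2)/2 - 7)²) = 1/(((½)*(½)*5 - 7)²) = 1/((5/4 - 7)²) = 1/((-23/4)²) = 1/(529/16) = 16/529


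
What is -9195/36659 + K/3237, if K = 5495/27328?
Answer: -116170718045/463268874432 ≈ -0.25076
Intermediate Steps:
K = 785/3904 (K = 5495*(1/27328) = 785/3904 ≈ 0.20108)
-9195/36659 + K/3237 = -9195/36659 + (785/3904)/3237 = -9195*1/36659 + (785/3904)*(1/3237) = -9195/36659 + 785/12637248 = -116170718045/463268874432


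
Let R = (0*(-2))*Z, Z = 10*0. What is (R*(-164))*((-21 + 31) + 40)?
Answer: 0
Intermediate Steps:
Z = 0
R = 0 (R = (0*(-2))*0 = 0*0 = 0)
(R*(-164))*((-21 + 31) + 40) = (0*(-164))*((-21 + 31) + 40) = 0*(10 + 40) = 0*50 = 0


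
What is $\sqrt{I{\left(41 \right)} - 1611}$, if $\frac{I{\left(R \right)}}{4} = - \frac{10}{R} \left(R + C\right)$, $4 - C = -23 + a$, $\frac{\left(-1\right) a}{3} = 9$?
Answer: $\frac{i \sqrt{2863891}}{41} \approx 41.276 i$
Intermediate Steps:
$a = -27$ ($a = \left(-3\right) 9 = -27$)
$C = 54$ ($C = 4 - \left(-23 - 27\right) = 4 - -50 = 4 + 50 = 54$)
$I{\left(R \right)} = - \frac{40 \left(54 + R\right)}{R}$ ($I{\left(R \right)} = 4 - \frac{10}{R} \left(R + 54\right) = 4 - \frac{10}{R} \left(54 + R\right) = 4 \left(- \frac{10 \left(54 + R\right)}{R}\right) = - \frac{40 \left(54 + R\right)}{R}$)
$\sqrt{I{\left(41 \right)} - 1611} = \sqrt{\left(-40 - \frac{2160}{41}\right) - 1611} = \sqrt{- \frac{3800}{41} - 1611} = \sqrt{- \frac{69851}{41}} = \frac{i \sqrt{2863891}}{41}$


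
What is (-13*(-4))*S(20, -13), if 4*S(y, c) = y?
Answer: 260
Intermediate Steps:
S(y, c) = y/4
(-13*(-4))*S(20, -13) = (-13*(-4))*((¼)*20) = 52*5 = 260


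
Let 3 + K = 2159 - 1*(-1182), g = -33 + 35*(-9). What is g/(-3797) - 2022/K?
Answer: -3257955/6337193 ≈ -0.51410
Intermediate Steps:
g = -348 (g = -33 - 315 = -348)
K = 3338 (K = -3 + (2159 - 1*(-1182)) = -3 + (2159 + 1182) = -3 + 3341 = 3338)
g/(-3797) - 2022/K = -348/(-3797) - 2022/3338 = -348*(-1/3797) - 2022*1/3338 = 348/3797 - 1011/1669 = -3257955/6337193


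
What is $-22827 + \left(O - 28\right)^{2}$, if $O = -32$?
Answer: $-19227$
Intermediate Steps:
$-22827 + \left(O - 28\right)^{2} = -22827 + \left(-32 - 28\right)^{2} = -22827 + \left(-60\right)^{2} = -22827 + 3600 = -19227$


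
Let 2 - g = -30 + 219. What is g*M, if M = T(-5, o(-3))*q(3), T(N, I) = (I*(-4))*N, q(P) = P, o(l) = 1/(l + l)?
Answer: 1870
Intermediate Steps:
g = -187 (g = 2 - (-30 + 219) = 2 - 1*189 = 2 - 189 = -187)
o(l) = 1/(2*l)
T(N, I) = -4*I*N (T(N, I) = (-4*I)*N = -4*I*N)
M = -10 (M = -4*(1/2)/(-3)*(-5)*3 = -4*(1/2)*(-1/3)*(-5)*3 = -4*(-1/6)*(-5)*3 = -10/3*3 = -10)
g*M = -187*(-10) = 1870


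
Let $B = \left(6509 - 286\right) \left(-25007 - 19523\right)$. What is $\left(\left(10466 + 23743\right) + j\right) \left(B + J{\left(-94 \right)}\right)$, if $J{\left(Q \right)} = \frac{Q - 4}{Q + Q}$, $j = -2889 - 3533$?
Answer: $- \frac{723805718494257}{94} \approx -7.7001 \cdot 10^{12}$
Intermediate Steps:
$j = -6422$ ($j = -2889 - 3533 = -6422$)
$B = -277110190$ ($B = 6223 \left(-44530\right) = -277110190$)
$J{\left(Q \right)} = \frac{-4 + Q}{2 Q}$
$\left(\left(10466 + 23743\right) + j\right) \left(B + J{\left(-94 \right)}\right) = \left(\left(10466 + 23743\right) - 6422\right) \left(-277110190 + \frac{-4 - 94}{2 \left(-94\right)}\right) = \left(34209 - 6422\right) \left(-277110190 + \frac{1}{2} \left(- \frac{1}{94}\right) \left(-98\right)\right) = 27787 \left(-277110190 + \frac{49}{94}\right) = 27787 \left(- \frac{26048357811}{94}\right) = - \frac{723805718494257}{94}$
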